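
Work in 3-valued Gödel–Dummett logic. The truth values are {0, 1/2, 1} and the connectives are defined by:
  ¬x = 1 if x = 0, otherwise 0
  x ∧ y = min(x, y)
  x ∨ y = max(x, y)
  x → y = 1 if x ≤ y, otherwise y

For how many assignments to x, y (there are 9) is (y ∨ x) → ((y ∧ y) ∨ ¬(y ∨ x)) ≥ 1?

6

x = 0, y = 0 ↦ 1  ≥
x = 0, y = 1/2 ↦ 1  ≥
x = 0, y = 1 ↦ 1  ≥
x = 1/2, y = 0 ↦ 0  <
x = 1/2, y = 1/2 ↦ 1  ≥
x = 1/2, y = 1 ↦ 1  ≥
x = 1, y = 0 ↦ 0  <
x = 1, y = 1/2 ↦ 1/2  <
x = 1, y = 1 ↦ 1  ≥
So 6 of the 9 assignments meet the threshold.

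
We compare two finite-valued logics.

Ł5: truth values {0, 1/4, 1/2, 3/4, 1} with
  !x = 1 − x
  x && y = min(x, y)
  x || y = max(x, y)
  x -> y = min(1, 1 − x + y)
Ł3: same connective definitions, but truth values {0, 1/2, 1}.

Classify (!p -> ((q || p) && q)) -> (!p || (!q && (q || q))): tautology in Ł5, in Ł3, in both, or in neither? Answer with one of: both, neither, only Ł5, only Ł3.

In Ł5: at p = 1/4, q = 3/4 the value is 3/4 — not a tautology.
In Ł3: at p = 1/2, q = 1/2 the value is 1/2 — not a tautology.

neither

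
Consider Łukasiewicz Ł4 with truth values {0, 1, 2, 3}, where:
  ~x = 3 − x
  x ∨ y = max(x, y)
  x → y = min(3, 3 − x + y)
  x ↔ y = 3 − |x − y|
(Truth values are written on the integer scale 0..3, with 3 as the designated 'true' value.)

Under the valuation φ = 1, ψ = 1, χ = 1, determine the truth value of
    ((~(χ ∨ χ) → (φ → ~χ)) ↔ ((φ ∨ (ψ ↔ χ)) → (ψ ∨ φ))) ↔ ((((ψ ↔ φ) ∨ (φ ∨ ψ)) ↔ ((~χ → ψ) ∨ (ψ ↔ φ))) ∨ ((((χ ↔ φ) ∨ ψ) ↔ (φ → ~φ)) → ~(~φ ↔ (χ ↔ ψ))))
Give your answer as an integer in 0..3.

1

χ ∨ χ = 1 ∨ 1 = 1
~(χ ∨ χ) = ~1 = 2
~χ = ~1 = 2
φ → ~χ = 1 → 2 = 3
~(χ ∨ χ) → (φ → ~χ) = 2 → 3 = 3
ψ ↔ χ = 1 ↔ 1 = 3
φ ∨ (ψ ↔ χ) = 1 ∨ 3 = 3
ψ ∨ φ = 1 ∨ 1 = 1
(φ ∨ (ψ ↔ χ)) → (ψ ∨ φ) = 3 → 1 = 1
(~(χ ∨ χ) → (φ → ~χ)) ↔ ((φ ∨ (ψ ↔ χ)) → (ψ ∨ φ)) = 3 ↔ 1 = 1
ψ ↔ φ = 1 ↔ 1 = 3
φ ∨ ψ = 1 ∨ 1 = 1
(ψ ↔ φ) ∨ (φ ∨ ψ) = 3 ∨ 1 = 3
~χ = ~1 = 2
~χ → ψ = 2 → 1 = 2
ψ ↔ φ = 1 ↔ 1 = 3
(~χ → ψ) ∨ (ψ ↔ φ) = 2 ∨ 3 = 3
((ψ ↔ φ) ∨ (φ ∨ ψ)) ↔ ((~χ → ψ) ∨ (ψ ↔ φ)) = 3 ↔ 3 = 3
χ ↔ φ = 1 ↔ 1 = 3
(χ ↔ φ) ∨ ψ = 3 ∨ 1 = 3
~φ = ~1 = 2
φ → ~φ = 1 → 2 = 3
((χ ↔ φ) ∨ ψ) ↔ (φ → ~φ) = 3 ↔ 3 = 3
~φ = ~1 = 2
χ ↔ ψ = 1 ↔ 1 = 3
~φ ↔ (χ ↔ ψ) = 2 ↔ 3 = 2
~(~φ ↔ (χ ↔ ψ)) = ~2 = 1
(((χ ↔ φ) ∨ ψ) ↔ (φ → ~φ)) → ~(~φ ↔ (χ ↔ ψ)) = 3 → 1 = 1
(((ψ ↔ φ) ∨ (φ ∨ ψ)) ↔ ((~χ → ψ) ∨ (ψ ↔ φ))) ∨ ((((χ ↔ φ) ∨ ψ) ↔ (φ → ~φ)) → ~(~φ ↔ (χ ↔ ψ))) = 3 ∨ 1 = 3
((~(χ ∨ χ) → (φ → ~χ)) ↔ ((φ ∨ (ψ ↔ χ)) → (ψ ∨ φ))) ↔ ((((ψ ↔ φ) ∨ (φ ∨ ψ)) ↔ ((~χ → ψ) ∨ (ψ ↔ φ))) ∨ ((((χ ↔ φ) ∨ ψ) ↔ (φ → ~φ)) → ~(~φ ↔ (χ ↔ ψ)))) = 1 ↔ 3 = 1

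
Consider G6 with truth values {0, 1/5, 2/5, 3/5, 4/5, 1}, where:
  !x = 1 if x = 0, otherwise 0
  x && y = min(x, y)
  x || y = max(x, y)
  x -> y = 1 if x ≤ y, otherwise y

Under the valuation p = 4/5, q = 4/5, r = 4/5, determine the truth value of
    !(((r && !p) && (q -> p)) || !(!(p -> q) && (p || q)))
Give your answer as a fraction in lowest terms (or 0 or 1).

0

!p = !4/5 = 0
r && !p = 4/5 && 0 = 0
q -> p = 4/5 -> 4/5 = 1
(r && !p) && (q -> p) = 0 && 1 = 0
p -> q = 4/5 -> 4/5 = 1
!(p -> q) = !1 = 0
p || q = 4/5 || 4/5 = 4/5
!(p -> q) && (p || q) = 0 && 4/5 = 0
!(!(p -> q) && (p || q)) = !0 = 1
((r && !p) && (q -> p)) || !(!(p -> q) && (p || q)) = 0 || 1 = 1
!(((r && !p) && (q -> p)) || !(!(p -> q) && (p || q))) = !1 = 0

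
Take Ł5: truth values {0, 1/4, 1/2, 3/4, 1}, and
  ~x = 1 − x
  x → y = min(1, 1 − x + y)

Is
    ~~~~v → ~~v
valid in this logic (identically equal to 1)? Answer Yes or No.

Yes

v = 0 ↦ 1
v = 1/4 ↦ 1
v = 1/2 ↦ 1
v = 3/4 ↦ 1
v = 1 ↦ 1
Every assignment gives a value ≥ 1.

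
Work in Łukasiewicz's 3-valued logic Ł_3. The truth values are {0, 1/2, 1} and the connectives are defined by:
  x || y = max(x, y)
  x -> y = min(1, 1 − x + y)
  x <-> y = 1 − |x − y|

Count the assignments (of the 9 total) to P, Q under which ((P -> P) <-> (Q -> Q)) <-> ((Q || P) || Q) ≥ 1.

5

P = 0, Q = 0 ↦ 0  <
P = 0, Q = 1/2 ↦ 1/2  <
P = 0, Q = 1 ↦ 1  ≥
P = 1/2, Q = 0 ↦ 1/2  <
P = 1/2, Q = 1/2 ↦ 1/2  <
P = 1/2, Q = 1 ↦ 1  ≥
P = 1, Q = 0 ↦ 1  ≥
P = 1, Q = 1/2 ↦ 1  ≥
P = 1, Q = 1 ↦ 1  ≥
So 5 of the 9 assignments meet the threshold.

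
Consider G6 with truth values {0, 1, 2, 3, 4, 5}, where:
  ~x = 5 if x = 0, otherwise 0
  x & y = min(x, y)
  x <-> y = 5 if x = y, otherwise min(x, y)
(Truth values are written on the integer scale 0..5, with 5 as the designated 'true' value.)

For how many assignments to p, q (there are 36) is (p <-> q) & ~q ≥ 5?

value 5: 1 assignment (counts)
value 0: 35 assignments
So 1 of the 36 assignments meets the threshold.

1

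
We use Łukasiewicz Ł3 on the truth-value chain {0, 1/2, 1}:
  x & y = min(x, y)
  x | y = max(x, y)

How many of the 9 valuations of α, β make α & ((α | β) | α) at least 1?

3

α = 0, β = 0 ↦ 0  <
α = 0, β = 1/2 ↦ 0  <
α = 0, β = 1 ↦ 0  <
α = 1/2, β = 0 ↦ 1/2  <
α = 1/2, β = 1/2 ↦ 1/2  <
α = 1/2, β = 1 ↦ 1/2  <
α = 1, β = 0 ↦ 1  ≥
α = 1, β = 1/2 ↦ 1  ≥
α = 1, β = 1 ↦ 1  ≥
So 3 of the 9 assignments meet the threshold.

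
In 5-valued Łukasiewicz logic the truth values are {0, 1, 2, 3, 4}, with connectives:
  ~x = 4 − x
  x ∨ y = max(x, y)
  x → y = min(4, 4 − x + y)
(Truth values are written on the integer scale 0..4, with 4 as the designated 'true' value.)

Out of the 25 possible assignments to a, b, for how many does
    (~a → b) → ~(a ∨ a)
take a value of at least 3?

12

value 4: 9 assignments (counts)
value 3: 3 assignments (counts)
value 2: 4 assignments
value 1: 4 assignments
value 0: 5 assignments
So 12 of the 25 assignments meet the threshold.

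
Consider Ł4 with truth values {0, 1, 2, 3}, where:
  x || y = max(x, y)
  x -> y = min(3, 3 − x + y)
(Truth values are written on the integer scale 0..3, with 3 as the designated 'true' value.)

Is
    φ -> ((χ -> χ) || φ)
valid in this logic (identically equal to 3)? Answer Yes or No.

Yes

φ = 0, χ = 0 ↦ 3
φ = 0, χ = 1 ↦ 3
φ = 0, χ = 2 ↦ 3
φ = 0, χ = 3 ↦ 3
φ = 1, χ = 0 ↦ 3
φ = 1, χ = 1 ↦ 3
φ = 1, χ = 2 ↦ 3
φ = 1, χ = 3 ↦ 3
φ = 2, χ = 0 ↦ 3
φ = 2, χ = 1 ↦ 3
φ = 2, χ = 2 ↦ 3
φ = 2, χ = 3 ↦ 3
φ = 3, χ = 0 ↦ 3
φ = 3, χ = 1 ↦ 3
φ = 3, χ = 2 ↦ 3
φ = 3, χ = 3 ↦ 3
Every assignment gives a value ≥ 3.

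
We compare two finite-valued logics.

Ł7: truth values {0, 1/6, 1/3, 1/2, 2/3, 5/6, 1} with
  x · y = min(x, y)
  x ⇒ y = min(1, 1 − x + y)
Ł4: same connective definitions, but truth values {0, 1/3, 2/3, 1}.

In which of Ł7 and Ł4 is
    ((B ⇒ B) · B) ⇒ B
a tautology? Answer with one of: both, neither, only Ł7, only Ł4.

both

In Ł7: every assignment gives 1 — tautology.
In Ł4: every assignment gives 1 — tautology.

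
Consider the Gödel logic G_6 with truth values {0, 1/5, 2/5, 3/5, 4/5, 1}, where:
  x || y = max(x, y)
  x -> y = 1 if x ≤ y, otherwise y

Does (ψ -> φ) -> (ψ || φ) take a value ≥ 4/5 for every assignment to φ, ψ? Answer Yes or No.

Counterexample: take φ = 0, ψ = 0.
ψ -> φ = 0 -> 0 = 1
ψ || φ = 0 || 0 = 0
(ψ -> φ) -> (ψ || φ) = 1 -> 0 = 0
This gives 0, which is below 4/5.

No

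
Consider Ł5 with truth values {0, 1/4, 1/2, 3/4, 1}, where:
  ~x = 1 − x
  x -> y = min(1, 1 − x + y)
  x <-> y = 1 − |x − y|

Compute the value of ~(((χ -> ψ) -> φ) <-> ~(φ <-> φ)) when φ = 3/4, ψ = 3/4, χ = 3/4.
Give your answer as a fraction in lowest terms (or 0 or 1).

χ -> ψ = 3/4 -> 3/4 = 1
(χ -> ψ) -> φ = 1 -> 3/4 = 3/4
φ <-> φ = 3/4 <-> 3/4 = 1
~(φ <-> φ) = ~1 = 0
((χ -> ψ) -> φ) <-> ~(φ <-> φ) = 3/4 <-> 0 = 1/4
~(((χ -> ψ) -> φ) <-> ~(φ <-> φ)) = ~1/4 = 3/4

3/4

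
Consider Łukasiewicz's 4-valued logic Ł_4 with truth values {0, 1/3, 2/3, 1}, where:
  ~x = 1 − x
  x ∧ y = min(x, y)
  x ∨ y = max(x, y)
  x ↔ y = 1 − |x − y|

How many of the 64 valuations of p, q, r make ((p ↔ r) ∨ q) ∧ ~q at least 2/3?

20

value 1: 4 assignments (counts)
value 2/3: 16 assignments (counts)
value 1/3: 26 assignments
value 0: 18 assignments
So 20 of the 64 assignments meet the threshold.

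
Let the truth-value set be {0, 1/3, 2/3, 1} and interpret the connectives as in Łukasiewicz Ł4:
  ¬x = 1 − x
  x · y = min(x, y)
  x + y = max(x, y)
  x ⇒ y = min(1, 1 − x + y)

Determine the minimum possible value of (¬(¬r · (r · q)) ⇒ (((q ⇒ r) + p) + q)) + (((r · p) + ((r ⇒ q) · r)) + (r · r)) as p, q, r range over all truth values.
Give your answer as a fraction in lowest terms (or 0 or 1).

2/3

Take p = 0, q = 1/3, r = 0:
¬r = ¬0 = 1
r · q = 0 · 1/3 = 0
¬r · (r · q) = 1 · 0 = 0
¬(¬r · (r · q)) = ¬0 = 1
q ⇒ r = 1/3 ⇒ 0 = 2/3
(q ⇒ r) + p = 2/3 + 0 = 2/3
((q ⇒ r) + p) + q = 2/3 + 1/3 = 2/3
¬(¬r · (r · q)) ⇒ (((q ⇒ r) + p) + q) = 1 ⇒ 2/3 = 2/3
r · p = 0 · 0 = 0
r ⇒ q = 0 ⇒ 1/3 = 1
(r ⇒ q) · r = 1 · 0 = 0
(r · p) + ((r ⇒ q) · r) = 0 + 0 = 0
r · r = 0 · 0 = 0
((r · p) + ((r ⇒ q) · r)) + (r · r) = 0 + 0 = 0
(¬(¬r · (r · q)) ⇒ (((q ⇒ r) + p) + q)) + (((r · p) + ((r ⇒ q) · r)) + (r · r)) = 2/3 + 0 = 2/3
No assignment yields a value below 2/3, so this is the minimum.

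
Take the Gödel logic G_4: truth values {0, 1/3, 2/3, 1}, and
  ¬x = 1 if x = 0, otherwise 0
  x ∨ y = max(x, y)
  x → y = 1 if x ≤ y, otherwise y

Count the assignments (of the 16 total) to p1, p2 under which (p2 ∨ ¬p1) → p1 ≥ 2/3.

p1 = 0, p2 = 0 ↦ 0  <
p1 = 0, p2 = 1/3 ↦ 0  <
p1 = 0, p2 = 2/3 ↦ 0  <
p1 = 0, p2 = 1 ↦ 0  <
p1 = 1/3, p2 = 0 ↦ 1  ≥
p1 = 1/3, p2 = 1/3 ↦ 1  ≥
p1 = 1/3, p2 = 2/3 ↦ 1/3  <
p1 = 1/3, p2 = 1 ↦ 1/3  <
p1 = 2/3, p2 = 0 ↦ 1  ≥
p1 = 2/3, p2 = 1/3 ↦ 1  ≥
p1 = 2/3, p2 = 2/3 ↦ 1  ≥
p1 = 2/3, p2 = 1 ↦ 2/3  ≥
p1 = 1, p2 = 0 ↦ 1  ≥
p1 = 1, p2 = 1/3 ↦ 1  ≥
p1 = 1, p2 = 2/3 ↦ 1  ≥
p1 = 1, p2 = 1 ↦ 1  ≥
So 10 of the 16 assignments meet the threshold.

10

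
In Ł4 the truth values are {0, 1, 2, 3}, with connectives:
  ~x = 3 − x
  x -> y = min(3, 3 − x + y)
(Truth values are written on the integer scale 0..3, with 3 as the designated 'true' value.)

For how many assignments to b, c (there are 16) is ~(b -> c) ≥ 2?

3

b = 0, c = 0 ↦ 0  <
b = 0, c = 1 ↦ 0  <
b = 0, c = 2 ↦ 0  <
b = 0, c = 3 ↦ 0  <
b = 1, c = 0 ↦ 1  <
b = 1, c = 1 ↦ 0  <
b = 1, c = 2 ↦ 0  <
b = 1, c = 3 ↦ 0  <
b = 2, c = 0 ↦ 2  ≥
b = 2, c = 1 ↦ 1  <
b = 2, c = 2 ↦ 0  <
b = 2, c = 3 ↦ 0  <
b = 3, c = 0 ↦ 3  ≥
b = 3, c = 1 ↦ 2  ≥
b = 3, c = 2 ↦ 1  <
b = 3, c = 3 ↦ 0  <
So 3 of the 16 assignments meet the threshold.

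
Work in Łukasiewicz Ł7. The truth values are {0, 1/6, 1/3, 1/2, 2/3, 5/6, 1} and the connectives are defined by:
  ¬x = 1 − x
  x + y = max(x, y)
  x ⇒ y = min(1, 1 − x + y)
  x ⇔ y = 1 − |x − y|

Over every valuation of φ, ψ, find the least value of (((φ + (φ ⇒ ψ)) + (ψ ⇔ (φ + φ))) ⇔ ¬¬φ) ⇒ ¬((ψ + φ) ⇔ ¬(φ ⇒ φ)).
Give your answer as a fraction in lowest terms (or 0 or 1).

Take φ = 1/2, ψ = 0:
φ ⇒ ψ = 1/2 ⇒ 0 = 1/2
φ + (φ ⇒ ψ) = 1/2 + 1/2 = 1/2
φ + φ = 1/2 + 1/2 = 1/2
ψ ⇔ (φ + φ) = 0 ⇔ 1/2 = 1/2
(φ + (φ ⇒ ψ)) + (ψ ⇔ (φ + φ)) = 1/2 + 1/2 = 1/2
¬φ = ¬1/2 = 1/2
¬¬φ = ¬1/2 = 1/2
((φ + (φ ⇒ ψ)) + (ψ ⇔ (φ + φ))) ⇔ ¬¬φ = 1/2 ⇔ 1/2 = 1
ψ + φ = 0 + 1/2 = 1/2
φ ⇒ φ = 1/2 ⇒ 1/2 = 1
¬(φ ⇒ φ) = ¬1 = 0
(ψ + φ) ⇔ ¬(φ ⇒ φ) = 1/2 ⇔ 0 = 1/2
¬((ψ + φ) ⇔ ¬(φ ⇒ φ)) = ¬1/2 = 1/2
(((φ + (φ ⇒ ψ)) + (ψ ⇔ (φ + φ))) ⇔ ¬¬φ) ⇒ ¬((ψ + φ) ⇔ ¬(φ ⇒ φ)) = 1 ⇒ 1/2 = 1/2
No assignment yields a value below 1/2, so this is the minimum.

1/2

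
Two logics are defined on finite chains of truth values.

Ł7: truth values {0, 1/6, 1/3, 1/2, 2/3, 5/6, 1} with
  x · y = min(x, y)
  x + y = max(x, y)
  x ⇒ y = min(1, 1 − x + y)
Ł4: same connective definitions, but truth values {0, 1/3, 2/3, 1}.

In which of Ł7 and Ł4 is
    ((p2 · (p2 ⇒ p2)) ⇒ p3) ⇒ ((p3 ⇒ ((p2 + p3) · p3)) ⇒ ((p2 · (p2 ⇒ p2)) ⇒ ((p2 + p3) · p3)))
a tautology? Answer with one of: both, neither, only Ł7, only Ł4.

In Ł7: every assignment gives 1 — tautology.
In Ł4: every assignment gives 1 — tautology.

both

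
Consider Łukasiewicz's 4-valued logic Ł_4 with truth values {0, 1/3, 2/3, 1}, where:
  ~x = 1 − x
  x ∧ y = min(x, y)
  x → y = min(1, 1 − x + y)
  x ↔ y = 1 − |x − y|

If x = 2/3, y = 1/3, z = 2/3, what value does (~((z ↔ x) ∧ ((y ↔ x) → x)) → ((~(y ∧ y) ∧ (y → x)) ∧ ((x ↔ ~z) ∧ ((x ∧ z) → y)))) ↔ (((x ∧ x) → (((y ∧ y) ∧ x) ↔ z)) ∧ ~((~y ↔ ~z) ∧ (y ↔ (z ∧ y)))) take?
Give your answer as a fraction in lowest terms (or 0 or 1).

z ↔ x = 2/3 ↔ 2/3 = 1
y ↔ x = 1/3 ↔ 2/3 = 2/3
(y ↔ x) → x = 2/3 → 2/3 = 1
(z ↔ x) ∧ ((y ↔ x) → x) = 1 ∧ 1 = 1
~((z ↔ x) ∧ ((y ↔ x) → x)) = ~1 = 0
y ∧ y = 1/3 ∧ 1/3 = 1/3
~(y ∧ y) = ~1/3 = 2/3
y → x = 1/3 → 2/3 = 1
~(y ∧ y) ∧ (y → x) = 2/3 ∧ 1 = 2/3
~z = ~2/3 = 1/3
x ↔ ~z = 2/3 ↔ 1/3 = 2/3
x ∧ z = 2/3 ∧ 2/3 = 2/3
(x ∧ z) → y = 2/3 → 1/3 = 2/3
(x ↔ ~z) ∧ ((x ∧ z) → y) = 2/3 ∧ 2/3 = 2/3
(~(y ∧ y) ∧ (y → x)) ∧ ((x ↔ ~z) ∧ ((x ∧ z) → y)) = 2/3 ∧ 2/3 = 2/3
~((z ↔ x) ∧ ((y ↔ x) → x)) → ((~(y ∧ y) ∧ (y → x)) ∧ ((x ↔ ~z) ∧ ((x ∧ z) → y))) = 0 → 2/3 = 1
x ∧ x = 2/3 ∧ 2/3 = 2/3
y ∧ y = 1/3 ∧ 1/3 = 1/3
(y ∧ y) ∧ x = 1/3 ∧ 2/3 = 1/3
((y ∧ y) ∧ x) ↔ z = 1/3 ↔ 2/3 = 2/3
(x ∧ x) → (((y ∧ y) ∧ x) ↔ z) = 2/3 → 2/3 = 1
~y = ~1/3 = 2/3
~z = ~2/3 = 1/3
~y ↔ ~z = 2/3 ↔ 1/3 = 2/3
z ∧ y = 2/3 ∧ 1/3 = 1/3
y ↔ (z ∧ y) = 1/3 ↔ 1/3 = 1
(~y ↔ ~z) ∧ (y ↔ (z ∧ y)) = 2/3 ∧ 1 = 2/3
~((~y ↔ ~z) ∧ (y ↔ (z ∧ y))) = ~2/3 = 1/3
((x ∧ x) → (((y ∧ y) ∧ x) ↔ z)) ∧ ~((~y ↔ ~z) ∧ (y ↔ (z ∧ y))) = 1 ∧ 1/3 = 1/3
(~((z ↔ x) ∧ ((y ↔ x) → x)) → ((~(y ∧ y) ∧ (y → x)) ∧ ((x ↔ ~z) ∧ ((x ∧ z) → y)))) ↔ (((x ∧ x) → (((y ∧ y) ∧ x) ↔ z)) ∧ ~((~y ↔ ~z) ∧ (y ↔ (z ∧ y)))) = 1 ↔ 1/3 = 1/3

1/3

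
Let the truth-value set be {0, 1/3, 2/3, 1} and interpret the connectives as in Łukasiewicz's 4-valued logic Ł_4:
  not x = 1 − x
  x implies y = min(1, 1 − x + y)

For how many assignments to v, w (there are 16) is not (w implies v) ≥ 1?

1

v = 0, w = 0 ↦ 0  <
v = 0, w = 1/3 ↦ 1/3  <
v = 0, w = 2/3 ↦ 2/3  <
v = 0, w = 1 ↦ 1  ≥
v = 1/3, w = 0 ↦ 0  <
v = 1/3, w = 1/3 ↦ 0  <
v = 1/3, w = 2/3 ↦ 1/3  <
v = 1/3, w = 1 ↦ 2/3  <
v = 2/3, w = 0 ↦ 0  <
v = 2/3, w = 1/3 ↦ 0  <
v = 2/3, w = 2/3 ↦ 0  <
v = 2/3, w = 1 ↦ 1/3  <
v = 1, w = 0 ↦ 0  <
v = 1, w = 1/3 ↦ 0  <
v = 1, w = 2/3 ↦ 0  <
v = 1, w = 1 ↦ 0  <
So 1 of the 16 assignments meets the threshold.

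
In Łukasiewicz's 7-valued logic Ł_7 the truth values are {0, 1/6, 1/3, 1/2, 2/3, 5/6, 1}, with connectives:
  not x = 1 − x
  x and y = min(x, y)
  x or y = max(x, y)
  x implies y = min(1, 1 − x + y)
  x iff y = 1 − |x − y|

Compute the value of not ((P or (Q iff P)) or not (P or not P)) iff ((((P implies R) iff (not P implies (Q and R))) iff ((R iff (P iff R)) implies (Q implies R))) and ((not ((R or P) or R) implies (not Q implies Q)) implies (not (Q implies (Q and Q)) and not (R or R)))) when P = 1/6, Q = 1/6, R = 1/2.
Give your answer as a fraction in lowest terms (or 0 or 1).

5/6

Q iff P = 1/6 iff 1/6 = 1
P or (Q iff P) = 1/6 or 1 = 1
not P = not 1/6 = 5/6
P or not P = 1/6 or 5/6 = 5/6
not (P or not P) = not 5/6 = 1/6
(P or (Q iff P)) or not (P or not P) = 1 or 1/6 = 1
not ((P or (Q iff P)) or not (P or not P)) = not 1 = 0
P implies R = 1/6 implies 1/2 = 1
not P = not 1/6 = 5/6
Q and R = 1/6 and 1/2 = 1/6
not P implies (Q and R) = 5/6 implies 1/6 = 1/3
(P implies R) iff (not P implies (Q and R)) = 1 iff 1/3 = 1/3
P iff R = 1/6 iff 1/2 = 2/3
R iff (P iff R) = 1/2 iff 2/3 = 5/6
Q implies R = 1/6 implies 1/2 = 1
(R iff (P iff R)) implies (Q implies R) = 5/6 implies 1 = 1
((P implies R) iff (not P implies (Q and R))) iff ((R iff (P iff R)) implies (Q implies R)) = 1/3 iff 1 = 1/3
R or P = 1/2 or 1/6 = 1/2
(R or P) or R = 1/2 or 1/2 = 1/2
not ((R or P) or R) = not 1/2 = 1/2
not Q = not 1/6 = 5/6
not Q implies Q = 5/6 implies 1/6 = 1/3
not ((R or P) or R) implies (not Q implies Q) = 1/2 implies 1/3 = 5/6
Q and Q = 1/6 and 1/6 = 1/6
Q implies (Q and Q) = 1/6 implies 1/6 = 1
not (Q implies (Q and Q)) = not 1 = 0
R or R = 1/2 or 1/2 = 1/2
not (R or R) = not 1/2 = 1/2
not (Q implies (Q and Q)) and not (R or R) = 0 and 1/2 = 0
(not ((R or P) or R) implies (not Q implies Q)) implies (not (Q implies (Q and Q)) and not (R or R)) = 5/6 implies 0 = 1/6
(((P implies R) iff (not P implies (Q and R))) iff ((R iff (P iff R)) implies (Q implies R))) and ((not ((R or P) or R) implies (not Q implies Q)) implies (not (Q implies (Q and Q)) and not (R or R))) = 1/3 and 1/6 = 1/6
not ((P or (Q iff P)) or not (P or not P)) iff ((((P implies R) iff (not P implies (Q and R))) iff ((R iff (P iff R)) implies (Q implies R))) and ((not ((R or P) or R) implies (not Q implies Q)) implies (not (Q implies (Q and Q)) and not (R or R)))) = 0 iff 1/6 = 5/6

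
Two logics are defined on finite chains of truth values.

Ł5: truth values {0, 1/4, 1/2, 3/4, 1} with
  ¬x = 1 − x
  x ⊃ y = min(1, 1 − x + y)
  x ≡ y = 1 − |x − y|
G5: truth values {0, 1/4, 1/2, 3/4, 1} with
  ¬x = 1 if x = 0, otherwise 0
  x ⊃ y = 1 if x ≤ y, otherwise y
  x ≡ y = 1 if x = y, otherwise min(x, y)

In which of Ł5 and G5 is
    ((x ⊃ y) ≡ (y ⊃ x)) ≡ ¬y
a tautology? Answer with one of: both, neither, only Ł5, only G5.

In Ł5: at x = 1/4, y = 0 the value is 3/4 — not a tautology.
In G5: at x = 1/4, y = 0 the value is 0 — not a tautology.

neither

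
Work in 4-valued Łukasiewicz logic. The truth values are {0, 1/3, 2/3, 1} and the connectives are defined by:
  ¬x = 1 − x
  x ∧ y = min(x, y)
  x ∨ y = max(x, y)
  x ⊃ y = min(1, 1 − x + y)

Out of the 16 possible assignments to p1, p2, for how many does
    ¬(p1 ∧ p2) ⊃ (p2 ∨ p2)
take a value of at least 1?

p1 = 0, p2 = 0 ↦ 0  <
p1 = 0, p2 = 1/3 ↦ 1/3  <
p1 = 0, p2 = 2/3 ↦ 2/3  <
p1 = 0, p2 = 1 ↦ 1  ≥
p1 = 1/3, p2 = 0 ↦ 0  <
p1 = 1/3, p2 = 1/3 ↦ 2/3  <
p1 = 1/3, p2 = 2/3 ↦ 1  ≥
p1 = 1/3, p2 = 1 ↦ 1  ≥
p1 = 2/3, p2 = 0 ↦ 0  <
p1 = 2/3, p2 = 1/3 ↦ 2/3  <
p1 = 2/3, p2 = 2/3 ↦ 1  ≥
p1 = 2/3, p2 = 1 ↦ 1  ≥
p1 = 1, p2 = 0 ↦ 0  <
p1 = 1, p2 = 1/3 ↦ 2/3  <
p1 = 1, p2 = 2/3 ↦ 1  ≥
p1 = 1, p2 = 1 ↦ 1  ≥
So 7 of the 16 assignments meet the threshold.

7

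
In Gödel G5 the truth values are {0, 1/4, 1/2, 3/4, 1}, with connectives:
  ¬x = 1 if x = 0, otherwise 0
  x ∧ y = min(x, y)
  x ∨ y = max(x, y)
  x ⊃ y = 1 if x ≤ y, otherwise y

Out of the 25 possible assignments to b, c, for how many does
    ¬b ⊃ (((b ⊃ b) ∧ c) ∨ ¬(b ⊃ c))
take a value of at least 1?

value 1: 21 assignments (counts)
value 3/4: 1 assignment
value 1/2: 1 assignment
value 1/4: 1 assignment
value 0: 1 assignment
So 21 of the 25 assignments meet the threshold.

21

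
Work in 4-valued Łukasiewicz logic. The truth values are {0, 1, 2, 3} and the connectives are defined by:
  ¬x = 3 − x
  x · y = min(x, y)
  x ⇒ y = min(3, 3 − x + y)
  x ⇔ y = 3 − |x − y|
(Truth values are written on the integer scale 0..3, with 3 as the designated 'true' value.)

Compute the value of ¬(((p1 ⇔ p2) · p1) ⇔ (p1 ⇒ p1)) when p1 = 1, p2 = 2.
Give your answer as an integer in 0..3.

p1 ⇔ p2 = 1 ⇔ 2 = 2
(p1 ⇔ p2) · p1 = 2 · 1 = 1
p1 ⇒ p1 = 1 ⇒ 1 = 3
((p1 ⇔ p2) · p1) ⇔ (p1 ⇒ p1) = 1 ⇔ 3 = 1
¬(((p1 ⇔ p2) · p1) ⇔ (p1 ⇒ p1)) = ¬1 = 2

2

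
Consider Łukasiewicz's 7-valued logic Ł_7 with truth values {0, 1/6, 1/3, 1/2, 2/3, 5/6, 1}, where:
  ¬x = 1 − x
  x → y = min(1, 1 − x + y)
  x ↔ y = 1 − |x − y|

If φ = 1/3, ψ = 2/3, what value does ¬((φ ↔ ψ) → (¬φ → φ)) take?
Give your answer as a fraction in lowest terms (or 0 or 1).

0

φ ↔ ψ = 1/3 ↔ 2/3 = 2/3
¬φ = ¬1/3 = 2/3
¬φ → φ = 2/3 → 1/3 = 2/3
(φ ↔ ψ) → (¬φ → φ) = 2/3 → 2/3 = 1
¬((φ ↔ ψ) → (¬φ → φ)) = ¬1 = 0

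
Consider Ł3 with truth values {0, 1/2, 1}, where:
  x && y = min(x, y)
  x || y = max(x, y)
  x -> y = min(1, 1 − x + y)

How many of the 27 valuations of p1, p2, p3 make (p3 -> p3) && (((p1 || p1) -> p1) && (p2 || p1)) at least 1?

15

value 1: 15 assignments (counts)
value 1/2: 9 assignments
value 0: 3 assignments
So 15 of the 27 assignments meet the threshold.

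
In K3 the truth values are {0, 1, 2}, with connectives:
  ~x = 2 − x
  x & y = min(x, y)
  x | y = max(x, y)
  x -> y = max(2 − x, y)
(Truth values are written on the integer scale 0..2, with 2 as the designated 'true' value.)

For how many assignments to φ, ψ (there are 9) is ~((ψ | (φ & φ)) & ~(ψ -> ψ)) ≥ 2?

φ = 0, ψ = 0 ↦ 2  ≥
φ = 0, ψ = 1 ↦ 1  <
φ = 0, ψ = 2 ↦ 2  ≥
φ = 1, ψ = 0 ↦ 2  ≥
φ = 1, ψ = 1 ↦ 1  <
φ = 1, ψ = 2 ↦ 2  ≥
φ = 2, ψ = 0 ↦ 2  ≥
φ = 2, ψ = 1 ↦ 1  <
φ = 2, ψ = 2 ↦ 2  ≥
So 6 of the 9 assignments meet the threshold.

6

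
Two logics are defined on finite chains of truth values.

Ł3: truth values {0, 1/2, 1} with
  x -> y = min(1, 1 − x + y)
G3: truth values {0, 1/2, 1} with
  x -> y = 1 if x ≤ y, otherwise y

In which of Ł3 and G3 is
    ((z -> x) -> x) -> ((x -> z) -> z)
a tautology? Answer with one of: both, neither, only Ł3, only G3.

only Ł3

In Ł3: every assignment gives 1 — tautology.
In G3: at x = 0, z = 1/2 the value is 1/2 — not a tautology.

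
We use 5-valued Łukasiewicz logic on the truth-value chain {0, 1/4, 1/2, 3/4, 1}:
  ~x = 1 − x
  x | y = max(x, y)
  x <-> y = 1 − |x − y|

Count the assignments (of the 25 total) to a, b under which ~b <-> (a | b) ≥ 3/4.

value 1: 5 assignments (counts)
value 3/4: 4 assignments (counts)
value 1/2: 8 assignments
value 1/4: 2 assignments
value 0: 6 assignments
So 9 of the 25 assignments meet the threshold.

9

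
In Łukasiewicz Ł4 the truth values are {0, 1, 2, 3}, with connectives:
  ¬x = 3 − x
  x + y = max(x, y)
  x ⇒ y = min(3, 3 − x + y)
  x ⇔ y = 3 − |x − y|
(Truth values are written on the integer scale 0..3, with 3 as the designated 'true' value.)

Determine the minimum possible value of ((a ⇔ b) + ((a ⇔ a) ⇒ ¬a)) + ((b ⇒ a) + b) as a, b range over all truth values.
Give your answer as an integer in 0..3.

2

Take a = 1, b = 2:
a ⇔ b = 1 ⇔ 2 = 2
a ⇔ a = 1 ⇔ 1 = 3
¬a = ¬1 = 2
(a ⇔ a) ⇒ ¬a = 3 ⇒ 2 = 2
(a ⇔ b) + ((a ⇔ a) ⇒ ¬a) = 2 + 2 = 2
b ⇒ a = 2 ⇒ 1 = 2
(b ⇒ a) + b = 2 + 2 = 2
((a ⇔ b) + ((a ⇔ a) ⇒ ¬a)) + ((b ⇒ a) + b) = 2 + 2 = 2
No assignment yields a value below 2, so this is the minimum.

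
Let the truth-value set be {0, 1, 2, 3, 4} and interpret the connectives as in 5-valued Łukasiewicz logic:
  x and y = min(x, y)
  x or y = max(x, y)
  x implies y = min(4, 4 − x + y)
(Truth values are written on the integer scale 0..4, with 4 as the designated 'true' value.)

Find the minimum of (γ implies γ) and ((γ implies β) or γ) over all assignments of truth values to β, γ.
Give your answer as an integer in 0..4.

2

Take β = 0, γ = 2:
γ implies γ = 2 implies 2 = 4
γ implies β = 2 implies 0 = 2
(γ implies β) or γ = 2 or 2 = 2
(γ implies γ) and ((γ implies β) or γ) = 4 and 2 = 2
No assignment yields a value below 2, so this is the minimum.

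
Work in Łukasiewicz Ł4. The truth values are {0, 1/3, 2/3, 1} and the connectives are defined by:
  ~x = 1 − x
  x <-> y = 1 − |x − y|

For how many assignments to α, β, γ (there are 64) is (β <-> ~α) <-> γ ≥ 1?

value 1: 16 assignments (counts)
value 2/3: 26 assignments
value 1/3: 16 assignments
value 0: 6 assignments
So 16 of the 64 assignments meet the threshold.

16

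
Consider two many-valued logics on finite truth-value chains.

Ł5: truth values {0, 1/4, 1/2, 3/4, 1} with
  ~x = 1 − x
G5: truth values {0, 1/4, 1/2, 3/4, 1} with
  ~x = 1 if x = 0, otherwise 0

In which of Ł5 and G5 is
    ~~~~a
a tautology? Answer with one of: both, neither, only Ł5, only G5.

In Ł5: at a = 0 the value is 0 — not a tautology.
In G5: at a = 0 the value is 0 — not a tautology.

neither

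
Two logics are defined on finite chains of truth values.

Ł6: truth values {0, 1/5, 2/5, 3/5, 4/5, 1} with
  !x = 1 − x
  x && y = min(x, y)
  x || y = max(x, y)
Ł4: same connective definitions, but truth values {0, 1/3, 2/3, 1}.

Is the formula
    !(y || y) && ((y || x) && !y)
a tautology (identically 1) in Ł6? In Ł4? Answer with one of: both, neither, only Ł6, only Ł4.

neither

In Ł6: at x = 0, y = 0 the value is 0 — not a tautology.
In Ł4: at x = 0, y = 0 the value is 0 — not a tautology.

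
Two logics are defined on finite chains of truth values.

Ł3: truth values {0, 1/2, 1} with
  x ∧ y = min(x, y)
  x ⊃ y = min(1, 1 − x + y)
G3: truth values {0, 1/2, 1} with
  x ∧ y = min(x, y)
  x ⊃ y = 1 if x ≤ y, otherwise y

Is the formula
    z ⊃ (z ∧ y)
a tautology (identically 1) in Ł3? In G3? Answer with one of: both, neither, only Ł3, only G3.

In Ł3: at y = 0, z = 1/2 the value is 1/2 — not a tautology.
In G3: at y = 0, z = 1/2 the value is 0 — not a tautology.

neither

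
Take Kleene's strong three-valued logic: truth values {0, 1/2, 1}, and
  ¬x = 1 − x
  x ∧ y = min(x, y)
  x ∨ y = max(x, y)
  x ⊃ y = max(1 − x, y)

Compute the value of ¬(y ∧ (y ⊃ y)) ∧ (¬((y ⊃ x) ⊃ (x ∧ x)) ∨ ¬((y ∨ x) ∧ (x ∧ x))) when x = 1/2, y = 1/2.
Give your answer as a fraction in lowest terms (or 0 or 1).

1/2

y ⊃ y = 1/2 ⊃ 1/2 = 1/2
y ∧ (y ⊃ y) = 1/2 ∧ 1/2 = 1/2
¬(y ∧ (y ⊃ y)) = ¬1/2 = 1/2
y ⊃ x = 1/2 ⊃ 1/2 = 1/2
x ∧ x = 1/2 ∧ 1/2 = 1/2
(y ⊃ x) ⊃ (x ∧ x) = 1/2 ⊃ 1/2 = 1/2
¬((y ⊃ x) ⊃ (x ∧ x)) = ¬1/2 = 1/2
y ∨ x = 1/2 ∨ 1/2 = 1/2
x ∧ x = 1/2 ∧ 1/2 = 1/2
(y ∨ x) ∧ (x ∧ x) = 1/2 ∧ 1/2 = 1/2
¬((y ∨ x) ∧ (x ∧ x)) = ¬1/2 = 1/2
¬((y ⊃ x) ⊃ (x ∧ x)) ∨ ¬((y ∨ x) ∧ (x ∧ x)) = 1/2 ∨ 1/2 = 1/2
¬(y ∧ (y ⊃ y)) ∧ (¬((y ⊃ x) ⊃ (x ∧ x)) ∨ ¬((y ∨ x) ∧ (x ∧ x))) = 1/2 ∧ 1/2 = 1/2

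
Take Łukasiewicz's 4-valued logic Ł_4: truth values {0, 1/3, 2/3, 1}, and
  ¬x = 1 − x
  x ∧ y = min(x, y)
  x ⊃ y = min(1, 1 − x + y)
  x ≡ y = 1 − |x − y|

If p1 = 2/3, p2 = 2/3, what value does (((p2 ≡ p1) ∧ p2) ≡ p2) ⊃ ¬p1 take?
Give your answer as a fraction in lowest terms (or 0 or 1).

p2 ≡ p1 = 2/3 ≡ 2/3 = 1
(p2 ≡ p1) ∧ p2 = 1 ∧ 2/3 = 2/3
((p2 ≡ p1) ∧ p2) ≡ p2 = 2/3 ≡ 2/3 = 1
¬p1 = ¬2/3 = 1/3
(((p2 ≡ p1) ∧ p2) ≡ p2) ⊃ ¬p1 = 1 ⊃ 1/3 = 1/3

1/3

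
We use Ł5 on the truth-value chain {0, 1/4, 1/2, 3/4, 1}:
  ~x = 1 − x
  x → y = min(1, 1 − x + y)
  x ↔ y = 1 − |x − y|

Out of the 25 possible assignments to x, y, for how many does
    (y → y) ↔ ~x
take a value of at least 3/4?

value 1: 5 assignments (counts)
value 3/4: 5 assignments (counts)
value 1/2: 5 assignments
value 1/4: 5 assignments
value 0: 5 assignments
So 10 of the 25 assignments meet the threshold.

10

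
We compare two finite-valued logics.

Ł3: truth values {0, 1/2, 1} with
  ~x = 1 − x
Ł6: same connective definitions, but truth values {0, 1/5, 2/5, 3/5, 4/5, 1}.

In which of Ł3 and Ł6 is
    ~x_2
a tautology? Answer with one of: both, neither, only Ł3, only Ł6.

neither

In Ł3: at x_2 = 1/2 the value is 1/2 — not a tautology.
In Ł6: at x_2 = 1/5 the value is 4/5 — not a tautology.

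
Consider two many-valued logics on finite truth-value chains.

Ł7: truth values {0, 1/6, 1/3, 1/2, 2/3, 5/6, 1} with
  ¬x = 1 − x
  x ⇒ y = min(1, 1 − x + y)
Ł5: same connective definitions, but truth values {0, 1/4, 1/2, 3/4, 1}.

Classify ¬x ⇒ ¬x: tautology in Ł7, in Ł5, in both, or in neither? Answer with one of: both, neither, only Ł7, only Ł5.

both

In Ł7: every assignment gives 1 — tautology.
In Ł5: every assignment gives 1 — tautology.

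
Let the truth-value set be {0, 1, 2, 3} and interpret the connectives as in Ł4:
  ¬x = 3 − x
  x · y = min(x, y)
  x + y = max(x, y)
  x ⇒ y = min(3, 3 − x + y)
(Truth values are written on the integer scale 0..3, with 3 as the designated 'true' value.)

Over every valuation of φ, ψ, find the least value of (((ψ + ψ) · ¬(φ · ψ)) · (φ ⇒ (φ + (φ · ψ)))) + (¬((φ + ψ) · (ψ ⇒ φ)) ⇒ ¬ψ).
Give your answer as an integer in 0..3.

Take φ = 0, ψ = 2:
ψ + ψ = 2 + 2 = 2
φ · ψ = 0 · 2 = 0
¬(φ · ψ) = ¬0 = 3
(ψ + ψ) · ¬(φ · ψ) = 2 · 3 = 2
φ · ψ = 0 · 2 = 0
φ + (φ · ψ) = 0 + 0 = 0
φ ⇒ (φ + (φ · ψ)) = 0 ⇒ 0 = 3
((ψ + ψ) · ¬(φ · ψ)) · (φ ⇒ (φ + (φ · ψ))) = 2 · 3 = 2
φ + ψ = 0 + 2 = 2
ψ ⇒ φ = 2 ⇒ 0 = 1
(φ + ψ) · (ψ ⇒ φ) = 2 · 1 = 1
¬((φ + ψ) · (ψ ⇒ φ)) = ¬1 = 2
¬ψ = ¬2 = 1
¬((φ + ψ) · (ψ ⇒ φ)) ⇒ ¬ψ = 2 ⇒ 1 = 2
(((ψ + ψ) · ¬(φ · ψ)) · (φ ⇒ (φ + (φ · ψ)))) + (¬((φ + ψ) · (ψ ⇒ φ)) ⇒ ¬ψ) = 2 + 2 = 2
No assignment yields a value below 2, so this is the minimum.

2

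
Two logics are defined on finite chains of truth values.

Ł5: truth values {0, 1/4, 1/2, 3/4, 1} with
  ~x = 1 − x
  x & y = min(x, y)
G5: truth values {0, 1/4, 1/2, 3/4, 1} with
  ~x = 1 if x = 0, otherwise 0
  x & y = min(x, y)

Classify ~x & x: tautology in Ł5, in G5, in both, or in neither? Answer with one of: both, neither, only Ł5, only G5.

In Ł5: at x = 0 the value is 0 — not a tautology.
In G5: at x = 0 the value is 0 — not a tautology.

neither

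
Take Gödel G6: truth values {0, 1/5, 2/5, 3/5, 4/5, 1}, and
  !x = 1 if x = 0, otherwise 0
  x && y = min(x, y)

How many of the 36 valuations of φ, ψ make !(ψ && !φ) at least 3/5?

value 1: 31 assignments (counts)
value 0: 5 assignments
So 31 of the 36 assignments meet the threshold.

31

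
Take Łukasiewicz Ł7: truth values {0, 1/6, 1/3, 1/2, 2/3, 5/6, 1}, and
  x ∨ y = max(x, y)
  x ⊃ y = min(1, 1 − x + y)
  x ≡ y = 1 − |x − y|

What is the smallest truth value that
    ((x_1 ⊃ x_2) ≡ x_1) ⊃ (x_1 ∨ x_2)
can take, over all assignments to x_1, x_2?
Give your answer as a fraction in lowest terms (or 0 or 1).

1/2

Take x_1 = 1/2, x_2 = 0:
x_1 ⊃ x_2 = 1/2 ⊃ 0 = 1/2
(x_1 ⊃ x_2) ≡ x_1 = 1/2 ≡ 1/2 = 1
x_1 ∨ x_2 = 1/2 ∨ 0 = 1/2
((x_1 ⊃ x_2) ≡ x_1) ⊃ (x_1 ∨ x_2) = 1 ⊃ 1/2 = 1/2
No assignment yields a value below 1/2, so this is the minimum.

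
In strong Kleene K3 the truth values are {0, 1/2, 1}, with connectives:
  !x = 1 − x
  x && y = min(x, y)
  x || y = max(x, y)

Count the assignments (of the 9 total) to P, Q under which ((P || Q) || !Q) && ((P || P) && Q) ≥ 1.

P = 0, Q = 0 ↦ 0  <
P = 0, Q = 1/2 ↦ 0  <
P = 0, Q = 1 ↦ 0  <
P = 1/2, Q = 0 ↦ 0  <
P = 1/2, Q = 1/2 ↦ 1/2  <
P = 1/2, Q = 1 ↦ 1/2  <
P = 1, Q = 0 ↦ 0  <
P = 1, Q = 1/2 ↦ 1/2  <
P = 1, Q = 1 ↦ 1  ≥
So 1 of the 9 assignments meets the threshold.

1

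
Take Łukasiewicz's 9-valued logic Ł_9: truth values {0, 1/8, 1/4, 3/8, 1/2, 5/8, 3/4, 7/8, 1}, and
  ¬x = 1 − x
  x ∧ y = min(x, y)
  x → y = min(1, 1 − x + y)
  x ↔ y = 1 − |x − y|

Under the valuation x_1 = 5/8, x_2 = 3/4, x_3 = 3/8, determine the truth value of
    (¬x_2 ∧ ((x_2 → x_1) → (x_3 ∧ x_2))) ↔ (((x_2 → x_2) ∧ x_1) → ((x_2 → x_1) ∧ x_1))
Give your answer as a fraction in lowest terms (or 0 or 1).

1/4

¬x_2 = ¬3/4 = 1/4
x_2 → x_1 = 3/4 → 5/8 = 7/8
x_3 ∧ x_2 = 3/8 ∧ 3/4 = 3/8
(x_2 → x_1) → (x_3 ∧ x_2) = 7/8 → 3/8 = 1/2
¬x_2 ∧ ((x_2 → x_1) → (x_3 ∧ x_2)) = 1/4 ∧ 1/2 = 1/4
x_2 → x_2 = 3/4 → 3/4 = 1
(x_2 → x_2) ∧ x_1 = 1 ∧ 5/8 = 5/8
x_2 → x_1 = 3/4 → 5/8 = 7/8
(x_2 → x_1) ∧ x_1 = 7/8 ∧ 5/8 = 5/8
((x_2 → x_2) ∧ x_1) → ((x_2 → x_1) ∧ x_1) = 5/8 → 5/8 = 1
(¬x_2 ∧ ((x_2 → x_1) → (x_3 ∧ x_2))) ↔ (((x_2 → x_2) ∧ x_1) → ((x_2 → x_1) ∧ x_1)) = 1/4 ↔ 1 = 1/4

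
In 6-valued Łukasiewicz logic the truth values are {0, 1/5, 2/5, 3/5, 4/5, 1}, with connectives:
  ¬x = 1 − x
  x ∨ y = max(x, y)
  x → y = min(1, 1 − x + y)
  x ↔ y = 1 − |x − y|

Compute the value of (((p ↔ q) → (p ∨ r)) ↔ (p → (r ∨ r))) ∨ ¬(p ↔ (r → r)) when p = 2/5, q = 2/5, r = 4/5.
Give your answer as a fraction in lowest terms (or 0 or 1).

4/5

p ↔ q = 2/5 ↔ 2/5 = 1
p ∨ r = 2/5 ∨ 4/5 = 4/5
(p ↔ q) → (p ∨ r) = 1 → 4/5 = 4/5
r ∨ r = 4/5 ∨ 4/5 = 4/5
p → (r ∨ r) = 2/5 → 4/5 = 1
((p ↔ q) → (p ∨ r)) ↔ (p → (r ∨ r)) = 4/5 ↔ 1 = 4/5
r → r = 4/5 → 4/5 = 1
p ↔ (r → r) = 2/5 ↔ 1 = 2/5
¬(p ↔ (r → r)) = ¬2/5 = 3/5
(((p ↔ q) → (p ∨ r)) ↔ (p → (r ∨ r))) ∨ ¬(p ↔ (r → r)) = 4/5 ∨ 3/5 = 4/5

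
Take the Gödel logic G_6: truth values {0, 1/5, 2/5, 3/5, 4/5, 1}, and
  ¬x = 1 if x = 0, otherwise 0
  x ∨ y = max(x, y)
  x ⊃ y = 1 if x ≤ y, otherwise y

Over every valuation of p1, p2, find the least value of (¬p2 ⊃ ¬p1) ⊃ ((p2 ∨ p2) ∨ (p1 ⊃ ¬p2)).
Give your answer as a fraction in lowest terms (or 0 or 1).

1/5

Take p1 = 1/5, p2 = 1/5:
¬p2 = ¬1/5 = 0
¬p1 = ¬1/5 = 0
¬p2 ⊃ ¬p1 = 0 ⊃ 0 = 1
p2 ∨ p2 = 1/5 ∨ 1/5 = 1/5
¬p2 = ¬1/5 = 0
p1 ⊃ ¬p2 = 1/5 ⊃ 0 = 0
(p2 ∨ p2) ∨ (p1 ⊃ ¬p2) = 1/5 ∨ 0 = 1/5
(¬p2 ⊃ ¬p1) ⊃ ((p2 ∨ p2) ∨ (p1 ⊃ ¬p2)) = 1 ⊃ 1/5 = 1/5
No assignment yields a value below 1/5, so this is the minimum.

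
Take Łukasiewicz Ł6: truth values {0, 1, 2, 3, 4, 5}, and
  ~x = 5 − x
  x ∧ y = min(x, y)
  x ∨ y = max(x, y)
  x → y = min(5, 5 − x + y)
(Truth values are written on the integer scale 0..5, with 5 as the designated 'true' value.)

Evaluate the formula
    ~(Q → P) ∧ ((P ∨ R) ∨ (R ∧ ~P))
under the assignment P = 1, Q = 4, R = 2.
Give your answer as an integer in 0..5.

Q → P = 4 → 1 = 2
~(Q → P) = ~2 = 3
P ∨ R = 1 ∨ 2 = 2
~P = ~1 = 4
R ∧ ~P = 2 ∧ 4 = 2
(P ∨ R) ∨ (R ∧ ~P) = 2 ∨ 2 = 2
~(Q → P) ∧ ((P ∨ R) ∨ (R ∧ ~P)) = 3 ∧ 2 = 2

2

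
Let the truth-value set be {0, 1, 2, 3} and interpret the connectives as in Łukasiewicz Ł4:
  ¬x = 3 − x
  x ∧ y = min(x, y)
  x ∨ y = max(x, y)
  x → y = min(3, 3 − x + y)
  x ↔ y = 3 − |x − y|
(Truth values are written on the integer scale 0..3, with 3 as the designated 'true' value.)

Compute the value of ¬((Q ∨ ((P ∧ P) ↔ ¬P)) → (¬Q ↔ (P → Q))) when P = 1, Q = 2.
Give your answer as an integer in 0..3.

1

P ∧ P = 1 ∧ 1 = 1
¬P = ¬1 = 2
(P ∧ P) ↔ ¬P = 1 ↔ 2 = 2
Q ∨ ((P ∧ P) ↔ ¬P) = 2 ∨ 2 = 2
¬Q = ¬2 = 1
P → Q = 1 → 2 = 3
¬Q ↔ (P → Q) = 1 ↔ 3 = 1
(Q ∨ ((P ∧ P) ↔ ¬P)) → (¬Q ↔ (P → Q)) = 2 → 1 = 2
¬((Q ∨ ((P ∧ P) ↔ ¬P)) → (¬Q ↔ (P → Q))) = ¬2 = 1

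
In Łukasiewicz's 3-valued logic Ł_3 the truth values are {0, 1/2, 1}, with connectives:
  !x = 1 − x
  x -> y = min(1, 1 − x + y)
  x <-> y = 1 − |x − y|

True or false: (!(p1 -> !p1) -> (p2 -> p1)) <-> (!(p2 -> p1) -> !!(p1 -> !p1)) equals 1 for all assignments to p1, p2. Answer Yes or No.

Yes

p1 = 0, p2 = 0 ↦ 1
p1 = 0, p2 = 1/2 ↦ 1
p1 = 0, p2 = 1 ↦ 1
p1 = 1/2, p2 = 0 ↦ 1
p1 = 1/2, p2 = 1/2 ↦ 1
p1 = 1/2, p2 = 1 ↦ 1
p1 = 1, p2 = 0 ↦ 1
p1 = 1, p2 = 1/2 ↦ 1
p1 = 1, p2 = 1 ↦ 1
Every assignment gives a value ≥ 1.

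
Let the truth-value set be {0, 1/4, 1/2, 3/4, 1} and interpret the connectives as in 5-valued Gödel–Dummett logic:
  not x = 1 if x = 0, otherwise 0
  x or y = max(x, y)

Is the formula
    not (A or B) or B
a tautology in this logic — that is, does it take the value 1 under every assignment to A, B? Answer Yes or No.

Counterexample: take A = 0, B = 1/4.
A or B = 0 or 1/4 = 1/4
not (A or B) = not 1/4 = 0
not (A or B) or B = 0 or 1/4 = 1/4
This gives 1/4 ≠ 1.

No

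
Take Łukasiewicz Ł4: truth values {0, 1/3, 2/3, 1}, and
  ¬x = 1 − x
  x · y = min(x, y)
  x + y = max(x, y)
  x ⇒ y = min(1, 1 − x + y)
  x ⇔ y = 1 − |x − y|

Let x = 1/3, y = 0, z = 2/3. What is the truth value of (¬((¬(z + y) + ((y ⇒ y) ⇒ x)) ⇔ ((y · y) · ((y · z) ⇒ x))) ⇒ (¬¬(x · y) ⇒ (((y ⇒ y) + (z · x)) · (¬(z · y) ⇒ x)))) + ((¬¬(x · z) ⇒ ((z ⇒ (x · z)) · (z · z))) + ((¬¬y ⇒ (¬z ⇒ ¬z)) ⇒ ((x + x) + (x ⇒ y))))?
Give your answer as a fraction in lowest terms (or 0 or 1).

1

z + y = 2/3 + 0 = 2/3
¬(z + y) = ¬2/3 = 1/3
y ⇒ y = 0 ⇒ 0 = 1
(y ⇒ y) ⇒ x = 1 ⇒ 1/3 = 1/3
¬(z + y) + ((y ⇒ y) ⇒ x) = 1/3 + 1/3 = 1/3
y · y = 0 · 0 = 0
y · z = 0 · 2/3 = 0
(y · z) ⇒ x = 0 ⇒ 1/3 = 1
(y · y) · ((y · z) ⇒ x) = 0 · 1 = 0
(¬(z + y) + ((y ⇒ y) ⇒ x)) ⇔ ((y · y) · ((y · z) ⇒ x)) = 1/3 ⇔ 0 = 2/3
¬((¬(z + y) + ((y ⇒ y) ⇒ x)) ⇔ ((y · y) · ((y · z) ⇒ x))) = ¬2/3 = 1/3
x · y = 1/3 · 0 = 0
¬(x · y) = ¬0 = 1
¬¬(x · y) = ¬1 = 0
y ⇒ y = 0 ⇒ 0 = 1
z · x = 2/3 · 1/3 = 1/3
(y ⇒ y) + (z · x) = 1 + 1/3 = 1
z · y = 2/3 · 0 = 0
¬(z · y) = ¬0 = 1
¬(z · y) ⇒ x = 1 ⇒ 1/3 = 1/3
((y ⇒ y) + (z · x)) · (¬(z · y) ⇒ x) = 1 · 1/3 = 1/3
¬¬(x · y) ⇒ (((y ⇒ y) + (z · x)) · (¬(z · y) ⇒ x)) = 0 ⇒ 1/3 = 1
¬((¬(z + y) + ((y ⇒ y) ⇒ x)) ⇔ ((y · y) · ((y · z) ⇒ x))) ⇒ (¬¬(x · y) ⇒ (((y ⇒ y) + (z · x)) · (¬(z · y) ⇒ x))) = 1/3 ⇒ 1 = 1
x · z = 1/3 · 2/3 = 1/3
¬(x · z) = ¬1/3 = 2/3
¬¬(x · z) = ¬2/3 = 1/3
x · z = 1/3 · 2/3 = 1/3
z ⇒ (x · z) = 2/3 ⇒ 1/3 = 2/3
z · z = 2/3 · 2/3 = 2/3
(z ⇒ (x · z)) · (z · z) = 2/3 · 2/3 = 2/3
¬¬(x · z) ⇒ ((z ⇒ (x · z)) · (z · z)) = 1/3 ⇒ 2/3 = 1
¬y = ¬0 = 1
¬¬y = ¬1 = 0
¬z = ¬2/3 = 1/3
¬z = ¬2/3 = 1/3
¬z ⇒ ¬z = 1/3 ⇒ 1/3 = 1
¬¬y ⇒ (¬z ⇒ ¬z) = 0 ⇒ 1 = 1
x + x = 1/3 + 1/3 = 1/3
x ⇒ y = 1/3 ⇒ 0 = 2/3
(x + x) + (x ⇒ y) = 1/3 + 2/3 = 2/3
(¬¬y ⇒ (¬z ⇒ ¬z)) ⇒ ((x + x) + (x ⇒ y)) = 1 ⇒ 2/3 = 2/3
(¬¬(x · z) ⇒ ((z ⇒ (x · z)) · (z · z))) + ((¬¬y ⇒ (¬z ⇒ ¬z)) ⇒ ((x + x) + (x ⇒ y))) = 1 + 2/3 = 1
(¬((¬(z + y) + ((y ⇒ y) ⇒ x)) ⇔ ((y · y) · ((y · z) ⇒ x))) ⇒ (¬¬(x · y) ⇒ (((y ⇒ y) + (z · x)) · (¬(z · y) ⇒ x)))) + ((¬¬(x · z) ⇒ ((z ⇒ (x · z)) · (z · z))) + ((¬¬y ⇒ (¬z ⇒ ¬z)) ⇒ ((x + x) + (x ⇒ y)))) = 1 + 1 = 1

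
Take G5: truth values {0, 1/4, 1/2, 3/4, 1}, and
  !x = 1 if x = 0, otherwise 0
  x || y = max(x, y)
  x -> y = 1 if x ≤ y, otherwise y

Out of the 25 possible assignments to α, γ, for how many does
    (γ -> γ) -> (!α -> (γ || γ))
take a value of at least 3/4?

22

value 1: 21 assignments (counts)
value 3/4: 1 assignment (counts)
value 1/2: 1 assignment
value 1/4: 1 assignment
value 0: 1 assignment
So 22 of the 25 assignments meet the threshold.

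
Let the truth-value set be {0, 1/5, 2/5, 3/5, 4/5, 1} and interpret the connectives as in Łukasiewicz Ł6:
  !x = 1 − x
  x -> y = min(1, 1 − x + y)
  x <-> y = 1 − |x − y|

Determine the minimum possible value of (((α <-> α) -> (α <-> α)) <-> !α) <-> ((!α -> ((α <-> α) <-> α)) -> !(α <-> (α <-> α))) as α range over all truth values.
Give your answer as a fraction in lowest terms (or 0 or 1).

4/5

Take α = 1/5:
α <-> α = 1/5 <-> 1/5 = 1
α <-> α = 1/5 <-> 1/5 = 1
(α <-> α) -> (α <-> α) = 1 -> 1 = 1
!α = !1/5 = 4/5
((α <-> α) -> (α <-> α)) <-> !α = 1 <-> 4/5 = 4/5
!α = !1/5 = 4/5
α <-> α = 1/5 <-> 1/5 = 1
(α <-> α) <-> α = 1 <-> 1/5 = 1/5
!α -> ((α <-> α) <-> α) = 4/5 -> 1/5 = 2/5
α <-> α = 1/5 <-> 1/5 = 1
α <-> (α <-> α) = 1/5 <-> 1 = 1/5
!(α <-> (α <-> α)) = !1/5 = 4/5
(!α -> ((α <-> α) <-> α)) -> !(α <-> (α <-> α)) = 2/5 -> 4/5 = 1
(((α <-> α) -> (α <-> α)) <-> !α) <-> ((!α -> ((α <-> α) <-> α)) -> !(α <-> (α <-> α))) = 4/5 <-> 1 = 4/5
No assignment yields a value below 4/5, so this is the minimum.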